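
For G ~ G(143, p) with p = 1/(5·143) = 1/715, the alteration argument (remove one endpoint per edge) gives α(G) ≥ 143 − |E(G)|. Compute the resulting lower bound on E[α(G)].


E[|E(G)|] = C(143, 2)·p = 10153 · (1/715) = 71/5.
E[α(G)] ≥ n − E[|E(G)|] = 143 − 71/5 = 644/5.
Numerically: ≈ 128.800000.
(This is only a lower bound; the true E[α(G)] may be larger.)

E[α(G)] ≥ 644/5 ≈ 128.800000.


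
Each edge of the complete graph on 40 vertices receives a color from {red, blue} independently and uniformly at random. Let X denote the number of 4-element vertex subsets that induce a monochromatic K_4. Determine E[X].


Let X = Σ_S X_S over the C(40, 4) = 91390 subsets S of size 4, where X_S = 1 if the K_4 on S is monochromatic.
For a fixed S, the K_4 on S has C(4, 2) = 6 edges. P[all 6 edges red] = (1/2)^6, and likewise for blue, so P[monochromatic] = 2·(1/2)^6 = 2^{1 − 6} = 1/32.
Summing: E[X] = C(40, 4) · 2^{1 − 6} = 91390 · 1/32 = 45695/16.
Numerically: E[X] ≈ 2855.938.

E[X] = C(40,4)·2^(1−C(4,2)) = 45695/16 ≈ 2855.938.


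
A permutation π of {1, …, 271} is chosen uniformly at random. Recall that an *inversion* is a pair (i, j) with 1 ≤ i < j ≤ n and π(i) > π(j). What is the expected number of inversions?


Write X = Σ X_I over the C(271, 2) = 36585 pairs i < j, with X_I the indicator of one inversion.
There are 36585 indicators.
For each fixed pair i < j, the values π(i) and π(j) are two distinct elements of {1, …, 271} in uniformly random order; by symmetry P[π(i) > π(j)] = 1/2.
By linearity: E[X] = 36585 · (1/2) = C(271, 2) · (1/2) = 36585/2 = 36585/2 ≈ 18292.50000.

E[X] = 36585/2 = 18292.50000.


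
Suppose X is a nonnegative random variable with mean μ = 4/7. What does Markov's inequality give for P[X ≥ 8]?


μ = E[X] = 4/7, a = 8.
Markov: P[X ≥ 8] ≤ μ/a = (4/7)/8 = 1/14.
Numerically: ≈ 0.071429.
(Since a = 8 > μ = 0.571429, the bound 1/14 is < 1 and informative.)

P[X ≥ 8] ≤ 1/14 ≈ 0.071429.


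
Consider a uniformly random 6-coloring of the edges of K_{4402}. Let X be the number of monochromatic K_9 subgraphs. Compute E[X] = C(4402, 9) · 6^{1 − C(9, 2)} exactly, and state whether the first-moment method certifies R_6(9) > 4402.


E[X] = C(4402, 9) · 6^{1 − 36} = 1696419745356657449393393700 · 6^{−35} = 1696419745356657449393393700/1719070799748422591028658176.
As a reduced fraction: E[X] = 141368312113054787449449475/143255899979035215919054848 ≈ 0.987.
Is E[X] < 1? YES.
Since E[X] < 1, there exists a 6-coloring of K_{4402} with no monochromatic K_9; hence R_6(9) > 4402.

E[X] = 141368312113054787449449475/143255899979035215919054848 ≈ 0.987; E[X] < 1, so R_6(9) > 4402.


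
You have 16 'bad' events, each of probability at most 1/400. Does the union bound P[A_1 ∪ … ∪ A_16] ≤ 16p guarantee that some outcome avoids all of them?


Union bound: P[∪_{i=1}^{16} A_i] ≤ Σ_i P[A_i] ≤ 16·p = 16·(1/400) = 1/25.
Numerically: 1/25 ≈ 0.0400.
Is 1/25 < 1? YES.
Since P[∪ A_i] ≤ 1/25 < 1, the complement has P[∩ A_i^c] ≥ 1 − 1/25 = 24/25 > 0, so some outcome avoids every A_i.

16·p = 1/25 ≈ 0.0400; existence CERTIFIED by the union bound.


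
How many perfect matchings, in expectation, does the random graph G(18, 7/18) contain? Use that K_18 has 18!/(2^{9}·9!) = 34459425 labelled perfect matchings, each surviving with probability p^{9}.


K_18 has 18!/(2^{9}·9!) = 34459425 labelled perfect matchings.
For each such perfect matching H, let X_H = 1 if all 9 edges of H are present in G. Then P[X_H = 1] = p^{9} = (7/18)^{9} = 40353607/198359290368.
By linearity of expectation: E[X] = Σ_H E[X_H] = 34459425 · p^{9} = 34459425 · 40353607/198359290368 = 17167433257975/2448880128.
Numerically: E[X] ≈ 7010.

E[X] = 34459425 · (7/18)^{9} = 17167433257975/2448880128 ≈ 7010.


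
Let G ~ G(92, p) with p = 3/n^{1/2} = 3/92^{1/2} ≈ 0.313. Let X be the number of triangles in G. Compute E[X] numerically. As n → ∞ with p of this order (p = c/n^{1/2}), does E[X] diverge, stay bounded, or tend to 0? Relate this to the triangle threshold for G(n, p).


Number of potential triangles: C(92, 3) = 125580.
Each occurs with probability p³ ≈ (0.313)³ ≈ 3.05972e-02.
By linearity: E[X] = C(92, 3)·p³ ≈ 125580 · 3.05972e-02 ≈ 3842.399.
Since α = 1/2 < 1, p = c/n^{1/2} ≫ 1/n is above the triangle threshold p ~ 1/n. Asymptotically E[X] ~ (c³/6)·n^{3(1−α)} = (3³/6)·n^{1.5} → ∞; triangles are abundant w.h.p.

E[X] ≈ 3842.399; in regime p = Θ(1/n^{1/2}) E[X] diverges (above the triangle threshold p ~ 1/n).


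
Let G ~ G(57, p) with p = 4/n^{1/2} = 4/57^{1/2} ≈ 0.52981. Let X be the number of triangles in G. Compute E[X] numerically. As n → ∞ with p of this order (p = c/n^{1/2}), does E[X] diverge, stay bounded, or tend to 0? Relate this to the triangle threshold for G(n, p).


Number of potential triangles: C(57, 3) = 29260.
Each occurs with probability p³ ≈ (0.52981)³ ≈ 1.4871942e-01.
By linearity: E[X] = C(57, 3)·p³ ≈ 29260 · 1.4871942e-01 ≈ 4351.53030.
Since α = 1/2 < 1, p = c/n^{1/2} ≫ 1/n is above the triangle threshold p ~ 1/n. Asymptotically E[X] ~ (c³/6)·n^{3(1−α)} = (4³/6)·n^{1.5} → ∞; triangles are abundant w.h.p.

E[X] ≈ 4351.53030; in regime p = Θ(1/n^{1/2}) E[X] diverges (above the triangle threshold p ~ 1/n).


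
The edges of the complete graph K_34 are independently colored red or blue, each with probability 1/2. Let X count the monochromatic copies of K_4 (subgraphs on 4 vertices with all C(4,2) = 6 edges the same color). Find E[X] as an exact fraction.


Let X = Σ_S X_S over the C(34, 4) = 46376 subsets S of size 4, where X_S = 1 if the K_4 on S is monochromatic.
For a fixed S, the K_4 on S has C(4, 2) = 6 edges. P[all 6 edges red] = (1/2)^6, and likewise for blue, so P[monochromatic] = 2·(1/2)^6 = 2^{1 − 6} = 1/32.
By linearity: E[X] = C(34, 4) · 2^{1 − 6} = 46376 · 1/32 = 5797/4.
Numerically: E[X] ≈ 1449.250.

E[X] = C(34,4)·2^(1−C(4,2)) = 5797/4 ≈ 1449.250.


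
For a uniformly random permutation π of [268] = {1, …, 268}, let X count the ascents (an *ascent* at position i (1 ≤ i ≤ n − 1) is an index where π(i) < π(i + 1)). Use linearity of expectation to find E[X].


Write X = Σ X_I over i = 1, …, 267, with X_I the indicator of one ascent.
There are 267 indicators.
For each fixed i, the pair (π(i), π(i+1)) is a uniformly random ordered pair of distinct values from {1, …, 268}; by symmetry P[π(i) < π(i+1)] = 1/2.
By linearity: E[X] = 267 · (1/2) = (268 − 1) · (1/2) = 267/2 ≈ 133.50000.

E[X] = 267/2 = 133.50000.


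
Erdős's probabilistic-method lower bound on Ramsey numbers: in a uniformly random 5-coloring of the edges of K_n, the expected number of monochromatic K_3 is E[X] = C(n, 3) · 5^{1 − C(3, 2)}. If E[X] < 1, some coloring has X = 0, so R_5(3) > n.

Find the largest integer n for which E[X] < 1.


We need C(n, 3) · 5^{1 − 3} < 1, i.e. C(n, 3) < 5^{3 − 1} = 25.
Check values of n near the boundary:
  n = 3: C(3, 3) = 1; 1 < 25? YES
  n = 4: C(4, 3) = 4; 4 < 25? YES
  n = 5: C(5, 3) = 10; 10 < 25? YES
  n = 6: C(6, 3) = 20; 20 < 25? YES
  n = 7: C(7, 3) = 35; 35 < 25? NO
The largest n with C(n, 3) < 25 is n = 6 (where E[X] = 4/5 ≈ 0.8000000). Hence R_5(3) > 6, i.e. R_5(3) ≥ 7.

Largest n = 6; hence R_5(3) > 6.


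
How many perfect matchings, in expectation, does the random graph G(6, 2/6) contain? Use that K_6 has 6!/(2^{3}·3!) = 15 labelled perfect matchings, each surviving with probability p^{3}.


K_6 has 6!/(2^{3}·3!) = 15 labelled perfect matchings.
For each such perfect matching H, let X_H = 1 if all 3 edges of H are present in G. Then P[X_H = 1] = p^{3} = (1/3)^{3} = 1/27.
By linearity: E[X] = Σ_H E[X_H] = 15 · p^{3} = 15 · 1/27 = 5/9.
Numerically: E[X] ≈ 0.5556.

E[X] = 15 · (1/3)^{3} = 5/9 ≈ 0.5556.


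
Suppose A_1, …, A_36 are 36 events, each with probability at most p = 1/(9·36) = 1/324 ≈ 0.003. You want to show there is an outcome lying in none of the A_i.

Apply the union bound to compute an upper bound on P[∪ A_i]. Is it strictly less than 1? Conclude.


Union bound: P[∪_{i=1}^{36} A_i] ≤ Σ_i P[A_i] ≤ 36·p = 36·(1/324) = 1/9.
Numerically: 1/9 ≈ 0.111.
Is 1/9 < 1? YES.
Since P[∪ A_i] ≤ 1/9 < 1, the complement has P[∩ A_i^c] ≥ 1 − 1/9 = 8/9 > 0, so some outcome avoids every A_i.

36·p = 1/9 ≈ 0.111; existence CERTIFIED by the union bound.


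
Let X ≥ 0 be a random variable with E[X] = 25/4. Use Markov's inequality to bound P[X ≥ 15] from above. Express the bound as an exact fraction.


μ = E[X] = 25/4, a = 15.
Markov: P[X ≥ 15] ≤ μ/a = (25/4)/15 = 5/12.
Numerically: ≈ 0.417.
(Since a = 15 > μ = 6.250, the bound 5/12 is < 1 and informative.)

P[X ≥ 15] ≤ 5/12 ≈ 0.417.


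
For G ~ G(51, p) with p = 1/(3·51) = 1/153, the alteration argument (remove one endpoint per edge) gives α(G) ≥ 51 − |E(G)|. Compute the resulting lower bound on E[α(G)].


E[|E(G)|] = C(51, 2)·p = 1275 · (1/153) = 25/3.
E[α(G)] ≥ n − E[|E(G)|] = 51 − 25/3 = 128/3.
Numerically: ≈ 42.6667.
(This is only a lower bound; the true E[α(G)] may be larger.)

E[α(G)] ≥ 128/3 ≈ 42.6667.


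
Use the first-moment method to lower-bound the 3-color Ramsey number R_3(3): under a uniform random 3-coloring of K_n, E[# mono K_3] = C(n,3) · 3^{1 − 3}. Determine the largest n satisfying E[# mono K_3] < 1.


We need C(n, 3) · 3^{1 − 3} < 1, i.e. C(n, 3) < 3^{3 − 1} = 9.
Check values of n near the boundary:
  n = 3: C(3, 3) = 1; 1 < 9? YES
  n = 4: C(4, 3) = 4; 4 < 9? YES
  n = 5: C(5, 3) = 10; 10 < 9? NO
  n = 6: C(6, 3) = 20; 20 < 9? NO
The largest n with C(n, 3) < 9 is n = 4 (where E[X] = 4/9 ≈ 0.444). Hence R_3(3) > 4, i.e. R_3(3) ≥ 5.

Largest n = 4; hence R_3(3) > 4.


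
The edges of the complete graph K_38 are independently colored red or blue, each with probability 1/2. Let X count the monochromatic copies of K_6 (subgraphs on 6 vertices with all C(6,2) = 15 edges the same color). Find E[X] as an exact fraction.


Let X = Σ_S X_S over the C(38, 6) = 2760681 subsets S of size 6, where X_S = 1 if the K_6 on S is monochromatic.
For a fixed S, the K_6 on S has C(6, 2) = 15 edges. P[all 15 edges red] = (1/2)^15, and likewise for blue, so P[monochromatic] = 2·(1/2)^15 = 2^{1 − 15} = 1/16384.
Summing: E[X] = C(38, 6) · 2^{1 − 15} = 2760681 · 1/16384 = 2760681/16384.
Numerically: E[X] ≈ 168.49860.

E[X] = C(38,6)·2^(1−C(6,2)) = 2760681/16384 ≈ 168.49860.


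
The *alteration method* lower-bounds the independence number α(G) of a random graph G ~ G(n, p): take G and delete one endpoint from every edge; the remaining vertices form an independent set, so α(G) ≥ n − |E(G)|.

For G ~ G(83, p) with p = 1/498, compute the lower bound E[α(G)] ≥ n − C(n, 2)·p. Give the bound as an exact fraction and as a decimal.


E[|E(G)|] = C(83, 2)·p = 3403 · (1/498) = 41/6.
E[α(G)] ≥ n − E[|E(G)|] = 83 − 41/6 = 457/6.
Numerically: ≈ 76.167.
(This is only a lower bound; the true E[α(G)] may be larger.)

E[α(G)] ≥ 457/6 ≈ 76.167.


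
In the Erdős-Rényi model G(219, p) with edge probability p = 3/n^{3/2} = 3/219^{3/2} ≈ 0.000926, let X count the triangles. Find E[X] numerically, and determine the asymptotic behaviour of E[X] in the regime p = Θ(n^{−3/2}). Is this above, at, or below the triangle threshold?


Number of potential triangles: C(219, 3) = 1726669.
Each occurs with probability p³ ≈ (0.000926)³ ≈ 7.93168e-10.
By linearity: E[X] = C(219, 3)·p³ ≈ 1726669 · 7.93168e-10 ≈ 0.001.
Since α = 3/2 > 1, p = c/n^{3/2} = o(1/n) is below the triangle threshold p ~ 1/n. Asymptotically E[X] ~ (c³/6)·n^{3(1−α)} = (3³/6)·n^{-1.5} → 0, so by Markov's inequality G has no triangles w.h.p.

E[X] ≈ 0.001; in regime p = Θ(1/n^{3/2}) E[X] tends to 0 (below the triangle threshold p ~ 1/n).


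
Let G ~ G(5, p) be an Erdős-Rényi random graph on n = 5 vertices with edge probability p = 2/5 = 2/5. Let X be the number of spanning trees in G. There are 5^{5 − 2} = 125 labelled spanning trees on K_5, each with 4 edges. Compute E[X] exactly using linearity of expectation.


K_5 has 5^{5 − 2} = 125 labelled spanning trees.
For each such spanning tree H, let X_H = 1 if all 4 edges of H are present in G. Then P[X_H = 1] = p^{4} = (2/5)^{4} = 16/625.
By linearity of expectation: E[X] = Σ_H E[X_H] = 125 · p^{4} = 125 · 16/625 = 16/5.
Numerically: E[X] ≈ 3.2.

E[X] = 125 · (2/5)^{4} = 16/5 ≈ 3.2.


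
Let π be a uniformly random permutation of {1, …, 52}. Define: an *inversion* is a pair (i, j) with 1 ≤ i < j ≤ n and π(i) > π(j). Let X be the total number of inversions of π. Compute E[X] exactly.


Write X = Σ X_I over the C(52, 2) = 1326 pairs i < j, with X_I the indicator of one inversion.
There are 1326 indicators.
For each fixed pair i < j, the values π(i) and π(j) are two distinct elements of {1, …, 52} in uniformly random order; by symmetry P[π(i) > π(j)] = 1/2.
By linearity: E[X] = 1326 · (1/2) = C(52, 2) · (1/2) = 1326/2 = 663 ≈ 663.0000.

E[X] = 663 = 663.0000.


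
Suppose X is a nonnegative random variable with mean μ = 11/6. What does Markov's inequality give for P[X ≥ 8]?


μ = E[X] = 11/6, a = 8.
Markov: P[X ≥ 8] ≤ μ/a = (11/6)/8 = 11/48.
Numerically: ≈ 0.229.
(Since a = 8 > μ = 1.833, the bound 11/48 is < 1 and informative.)

P[X ≥ 8] ≤ 11/48 ≈ 0.229.


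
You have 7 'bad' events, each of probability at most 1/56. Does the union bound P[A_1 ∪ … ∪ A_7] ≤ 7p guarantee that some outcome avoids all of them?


Union bound: P[∪_{i=1}^{7} A_i] ≤ Σ_i P[A_i] ≤ 7·p = 7·(1/56) = 1/8.
Numerically: 1/8 ≈ 0.12500.
Is 1/8 < 1? YES.
Since P[∪ A_i] ≤ 1/8 < 1, the complement has P[∩ A_i^c] ≥ 1 − 1/8 = 7/8 > 0, so some outcome avoids every A_i.

7·p = 1/8 ≈ 0.12500; existence CERTIFIED by the union bound.


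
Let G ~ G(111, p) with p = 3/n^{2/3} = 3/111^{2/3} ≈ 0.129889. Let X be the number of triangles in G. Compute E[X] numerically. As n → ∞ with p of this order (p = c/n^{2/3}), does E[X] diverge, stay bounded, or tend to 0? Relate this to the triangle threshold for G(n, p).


Number of potential triangles: C(111, 3) = 221815.
Each occurs with probability p³ ≈ (0.129889)³ ≈ 2.19138057e-03.
By linearity: E[X] = C(111, 3)·p³ ≈ 221815 · 2.19138057e-03 ≈ 486.081081.
Since α = 2/3 < 1, p = c/n^{2/3} ≫ 1/n is above the triangle threshold p ~ 1/n. Asymptotically E[X] ~ (c³/6)·n^{3(1−α)} = (3³/6)·n^{1} → ∞; triangles are abundant w.h.p.

E[X] ≈ 486.081081; in regime p = Θ(1/n^{2/3}) E[X] diverges (above the triangle threshold p ~ 1/n).


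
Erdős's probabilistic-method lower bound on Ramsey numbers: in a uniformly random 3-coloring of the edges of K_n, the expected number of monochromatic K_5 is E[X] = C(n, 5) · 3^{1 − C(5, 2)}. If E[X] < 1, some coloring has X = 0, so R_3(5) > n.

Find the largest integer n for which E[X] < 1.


We need C(n, 5) · 3^{1 − 10} < 1, i.e. C(n, 5) < 3^{10 − 1} = 19683.
Check values of n near the boundary:
  n = 18: C(18, 5) = 8568; 8568 < 19683? YES
  n = 19: C(19, 5) = 11628; 11628 < 19683? YES
  n = 20: C(20, 5) = 15504; 15504 < 19683? YES
  n = 21: C(21, 5) = 20349; 20349 < 19683? NO
  n = 22: C(22, 5) = 26334; 26334 < 19683? NO
  n = 23: C(23, 5) = 33649; 33649 < 19683? NO
The largest n with C(n, 5) < 19683 is n = 20 (where E[X] = 5168/6561 ≈ 0.787685). Hence R_3(5) > 20, i.e. R_3(5) ≥ 21.

Largest n = 20; hence R_3(5) > 20.


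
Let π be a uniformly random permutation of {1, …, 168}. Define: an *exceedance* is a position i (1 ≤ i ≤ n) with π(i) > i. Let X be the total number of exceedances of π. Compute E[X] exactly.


Write X = Σ_{i=1}^{168} X_i, where X_i = 1_{π(i) > i}.
For each fixed i, π(i) is uniform over {1, …, 168} (marginal of a uniform permutation), so P[π(i) > i] = (n − i)/n. Summing: Σ_{i=1}^{168} (n − i)/n = (0 + 1 + … + 167)/168 = 168(168 − 1)/(2·168) = (168 − 1)/2.
Hence E[X] = Σ_{i=1}^{168} (168 − i)/168 = 167/2 ≈ 83.50000.

E[X] = 167/2 = 83.50000.


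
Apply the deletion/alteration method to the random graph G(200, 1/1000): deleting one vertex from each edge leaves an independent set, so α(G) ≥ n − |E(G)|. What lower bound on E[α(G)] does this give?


E[|E(G)|] = C(200, 2)·p = 19900 · (1/1000) = 199/10.
E[α(G)] ≥ n − E[|E(G)|] = 200 − 199/10 = 1801/10.
Numerically: ≈ 180.100000.
(This is only a lower bound; the true E[α(G)] may be larger.)

E[α(G)] ≥ 1801/10 ≈ 180.100000.


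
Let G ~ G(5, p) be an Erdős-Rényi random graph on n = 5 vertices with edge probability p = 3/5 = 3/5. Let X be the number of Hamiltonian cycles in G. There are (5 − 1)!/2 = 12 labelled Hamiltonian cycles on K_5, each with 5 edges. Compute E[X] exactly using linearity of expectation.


K_5 has (5 − 1)!/2 = 12 labelled Hamiltonian cycles.
For each such Hamiltonian cycle H, let X_H = 1 if all 5 edges of H are present in G. Then P[X_H = 1] = p^{5} = (3/5)^{5} = 243/3125.
By linearity: E[X] = Σ_H E[X_H] = 12 · p^{5} = 12 · 243/3125 = 2916/3125.
Numerically: E[X] ≈ 0.933.

E[X] = 12 · (3/5)^{5} = 2916/3125 ≈ 0.933.


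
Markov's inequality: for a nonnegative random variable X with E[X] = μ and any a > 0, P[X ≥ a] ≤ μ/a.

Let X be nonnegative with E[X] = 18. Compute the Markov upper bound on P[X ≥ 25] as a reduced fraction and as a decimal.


μ = E[X] = 18, a = 25.
Markov: P[X ≥ 25] ≤ μ/a = (18)/25 = 18/25.
Numerically: ≈ 0.720.
(Since a = 25 > μ = 18.000, the bound 18/25 is < 1 and informative.)

P[X ≥ 25] ≤ 18/25 ≈ 0.720.


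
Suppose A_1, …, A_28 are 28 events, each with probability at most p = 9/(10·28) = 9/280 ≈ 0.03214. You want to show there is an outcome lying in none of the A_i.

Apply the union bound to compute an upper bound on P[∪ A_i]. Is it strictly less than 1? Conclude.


Union bound: P[∪_{i=1}^{28} A_i] ≤ Σ_i P[A_i] ≤ 28·p = 28·(9/280) = 9/10.
Numerically: 9/10 ≈ 0.90000.
Is 9/10 < 1? YES.
Since P[∪ A_i] ≤ 9/10 < 1, the complement has P[∩ A_i^c] ≥ 1 − 9/10 = 1/10 > 0, so some outcome avoids every A_i.

28·p = 9/10 ≈ 0.90000; existence CERTIFIED by the union bound.


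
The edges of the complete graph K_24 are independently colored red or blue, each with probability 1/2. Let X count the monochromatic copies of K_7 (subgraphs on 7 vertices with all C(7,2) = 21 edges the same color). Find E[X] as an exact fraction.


Let X = Σ_S X_S over the C(24, 7) = 346104 subsets S of size 7, where X_S = 1 if the K_7 on S is monochromatic.
For a fixed S, the K_7 on S has C(7, 2) = 21 edges. P[all 21 edges red] = (1/2)^21, and likewise for blue, so P[monochromatic] = 2·(1/2)^21 = 2^{1 − 21} = 1/1048576.
By linearity of expectation: E[X] = C(24, 7) · 2^{1 − 21} = 346104 · 1/1048576 = 43263/131072.
Numerically: E[X] ≈ 0.330.

E[X] = C(24,7)·2^(1−C(7,2)) = 43263/131072 ≈ 0.330.


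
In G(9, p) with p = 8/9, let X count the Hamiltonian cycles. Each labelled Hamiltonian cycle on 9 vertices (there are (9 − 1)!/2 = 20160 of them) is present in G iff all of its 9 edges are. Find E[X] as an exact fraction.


K_9 has (9 − 1)!/2 = 20160 labelled Hamiltonian cycles.
For each such Hamiltonian cycle H, let X_H = 1 if all 9 edges of H are present in G. Then P[X_H = 1] = p^{9} = (8/9)^{9} = 134217728/387420489.
By linearity: E[X] = Σ_H E[X_H] = 20160 · p^{9} = 20160 · 134217728/387420489 = 300647710720/43046721.
Numerically: E[X] ≈ 6.98e+03.

E[X] = 20160 · (8/9)^{9} = 300647710720/43046721 ≈ 6.98e+03.


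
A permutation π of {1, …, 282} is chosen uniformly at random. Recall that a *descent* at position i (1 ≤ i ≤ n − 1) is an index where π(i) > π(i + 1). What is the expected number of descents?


Write X = Σ X_I over i = 1, …, 281, with X_I the indicator of one descent.
There are 281 indicators.
For each fixed i, the pair (π(i), π(i+1)) is a uniformly random ordered pair of distinct values from {1, …, 282}; by symmetry P[π(i) > π(i+1)] = 1/2.
By linearity: E[X] = 281 · (1/2) = (282 − 1) · (1/2) = 281/2 ≈ 140.500.

E[X] = 281/2 = 140.500.


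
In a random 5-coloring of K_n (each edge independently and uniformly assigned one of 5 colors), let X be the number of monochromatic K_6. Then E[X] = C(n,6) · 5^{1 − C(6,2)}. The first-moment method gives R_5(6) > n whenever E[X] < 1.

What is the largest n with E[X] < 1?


We need C(n, 6) · 5^{1 − 15} < 1, i.e. C(n, 6) < 5^{15 − 1} = 6103515625.
Check values of n near the boundary:
  n = 124: C(124, 6) = 4465475476; 4465475476 < 6103515625? YES
  n = 125: C(125, 6) = 4690625500; 4690625500 < 6103515625? YES
  n = 126: C(126, 6) = 4925156775; 4925156775 < 6103515625? YES
  n = 127: C(127, 6) = 5169379425; 5169379425 < 6103515625? YES
  n = 128: C(128, 6) = 5423611200; 5423611200 < 6103515625? YES
  n = 129: C(129, 6) = 5688177600; 5688177600 < 6103515625? YES
  n = 130: C(130, 6) = 5963412000; 5963412000 < 6103515625? YES
  n = 131: C(131, 6) = 6249655776; 6249655776 < 6103515625? NO
  n = 132: C(132, 6) = 6547258432; 6547258432 < 6103515625? NO
  n = 133: C(133, 6) = 6856577728; 6856577728 < 6103515625? NO
The largest n with C(n, 6) < 6103515625 is n = 130 (where E[X] = 47707296/48828125 ≈ 0.9770454). Hence R_5(6) > 130, i.e. R_5(6) ≥ 131.

Largest n = 130; hence R_5(6) > 130.


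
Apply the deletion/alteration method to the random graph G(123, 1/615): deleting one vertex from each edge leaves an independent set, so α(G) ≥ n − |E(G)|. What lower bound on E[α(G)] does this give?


E[|E(G)|] = C(123, 2)·p = 7503 · (1/615) = 61/5.
E[α(G)] ≥ n − E[|E(G)|] = 123 − 61/5 = 554/5.
Numerically: ≈ 110.800000.
(This is only a lower bound; the true E[α(G)] may be larger.)

E[α(G)] ≥ 554/5 ≈ 110.800000.


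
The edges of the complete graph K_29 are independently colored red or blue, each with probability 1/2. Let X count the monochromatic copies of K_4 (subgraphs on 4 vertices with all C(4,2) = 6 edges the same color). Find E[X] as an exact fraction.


Let X = Σ_S X_S over the C(29, 4) = 23751 subsets S of size 4, where X_S = 1 if the K_4 on S is monochromatic.
For a fixed S, the K_4 on S has C(4, 2) = 6 edges. P[all 6 edges red] = (1/2)^6, and likewise for blue, so P[monochromatic] = 2·(1/2)^6 = 2^{1 − 6} = 1/32.
By linearity: E[X] = C(29, 4) · 2^{1 − 6} = 23751 · 1/32 = 23751/32.
Numerically: E[X] ≈ 742.2188.

E[X] = C(29,4)·2^(1−C(4,2)) = 23751/32 ≈ 742.2188.


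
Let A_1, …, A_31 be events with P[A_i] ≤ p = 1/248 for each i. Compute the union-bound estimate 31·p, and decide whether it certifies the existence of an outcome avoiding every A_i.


Union bound: P[∪_{i=1}^{31} A_i] ≤ Σ_i P[A_i] ≤ 31·p = 31·(1/248) = 1/8.
Numerically: 1/8 ≈ 0.12500.
Is 1/8 < 1? YES.
Since P[∪ A_i] ≤ 1/8 < 1, the complement has P[∩ A_i^c] ≥ 1 − 1/8 = 7/8 > 0, so some outcome avoids every A_i.

31·p = 1/8 ≈ 0.12500; existence CERTIFIED by the union bound.


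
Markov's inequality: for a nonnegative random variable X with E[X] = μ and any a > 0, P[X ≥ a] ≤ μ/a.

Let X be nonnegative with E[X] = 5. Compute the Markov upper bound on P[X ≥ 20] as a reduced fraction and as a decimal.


μ = E[X] = 5, a = 20.
Markov: P[X ≥ 20] ≤ μ/a = (5)/20 = 1/4.
Numerically: ≈ 0.2500.
(Since a = 20 > μ = 5.0000, the bound 1/4 is < 1 and informative.)

P[X ≥ 20] ≤ 1/4 ≈ 0.2500.


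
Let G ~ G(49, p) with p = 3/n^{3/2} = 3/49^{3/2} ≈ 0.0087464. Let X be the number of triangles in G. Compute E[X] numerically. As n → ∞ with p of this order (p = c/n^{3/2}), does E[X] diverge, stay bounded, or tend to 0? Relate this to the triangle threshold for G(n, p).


Number of potential triangles: C(49, 3) = 18424.
Each occurs with probability p³ ≈ (0.0087464)³ ≈ 6.6908517e-07.
By linearity: E[X] = C(49, 3)·p³ ≈ 18424 · 6.6908517e-07 ≈ 0.01233.
Since α = 3/2 > 1, p = c/n^{3/2} = o(1/n) is below the triangle threshold p ~ 1/n. Asymptotically E[X] ~ (c³/6)·n^{3(1−α)} = (3³/6)·n^{-1.5} → 0, so by Markov's inequality G has no triangles w.h.p.

E[X] ≈ 0.01233; in regime p = Θ(1/n^{3/2}) E[X] tends to 0 (below the triangle threshold p ~ 1/n).


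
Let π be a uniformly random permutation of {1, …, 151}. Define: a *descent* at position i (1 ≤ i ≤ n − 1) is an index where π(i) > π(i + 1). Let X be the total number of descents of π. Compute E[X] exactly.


Write X = Σ X_I over i = 1, …, 150, with X_I the indicator of one descent.
There are 150 indicators.
For each fixed i, the pair (π(i), π(i+1)) is a uniformly random ordered pair of distinct values from {1, …, 151}; by symmetry P[π(i) > π(i+1)] = 1/2.
By linearity: E[X] = 150 · (1/2) = (151 − 1) · (1/2) = 75 ≈ 75.00000.

E[X] = 75 = 75.00000.


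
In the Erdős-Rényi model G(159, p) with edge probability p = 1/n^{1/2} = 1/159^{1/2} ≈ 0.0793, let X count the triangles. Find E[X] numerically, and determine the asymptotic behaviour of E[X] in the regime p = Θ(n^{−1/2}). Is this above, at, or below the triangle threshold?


Number of potential triangles: C(159, 3) = 657359.
Each occurs with probability p³ ≈ (0.0793)³ ≈ 4.98775e-04.
By linearity: E[X] = C(159, 3)·p³ ≈ 657359 · 4.98775e-04 ≈ 327.874.
Since α = 1/2 < 1, p = c/n^{1/2} ≫ 1/n is above the triangle threshold p ~ 1/n. Asymptotically E[X] ~ (c³/6)·n^{3(1−α)} = (1³/6)·n^{1.5} → ∞; triangles are abundant w.h.p.

E[X] ≈ 327.874; in regime p = Θ(1/n^{1/2}) E[X] diverges (above the triangle threshold p ~ 1/n).


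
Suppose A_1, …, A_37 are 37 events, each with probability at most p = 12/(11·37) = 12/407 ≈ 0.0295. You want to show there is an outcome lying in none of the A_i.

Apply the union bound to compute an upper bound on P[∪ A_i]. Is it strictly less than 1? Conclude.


Union bound: P[∪_{i=1}^{37} A_i] ≤ Σ_i P[A_i] ≤ 37·p = 37·(12/407) = 12/11.
Numerically: 12/11 ≈ 1.0909.
Is 12/11 < 1? NO.
Since the bound 12/11 is ≥ 1, the union bound is uninformative here; it does NOT by itself certify existence.

37·p = 12/11 ≈ 1.0909; existence NOT certified by the union bound.


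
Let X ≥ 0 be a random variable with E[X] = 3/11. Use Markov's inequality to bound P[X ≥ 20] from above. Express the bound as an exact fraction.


μ = E[X] = 3/11, a = 20.
Markov: P[X ≥ 20] ≤ μ/a = (3/11)/20 = 3/220.
Numerically: ≈ 0.013636.
(Since a = 20 > μ = 0.272727, the bound 3/220 is < 1 and informative.)

P[X ≥ 20] ≤ 3/220 ≈ 0.013636.


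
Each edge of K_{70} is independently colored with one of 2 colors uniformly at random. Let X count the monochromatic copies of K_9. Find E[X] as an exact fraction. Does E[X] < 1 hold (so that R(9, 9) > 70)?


E[X] = C(70, 9) · 2^{1 − 36} = 65033528560 · 2^{−35} = 65033528560/34359738368.
As a reduced fraction: E[X] = 4064595535/2147483648 ≈ 1.892725.
Is E[X] < 1? NO.
Since E[X] ≥ 1, the first-moment bound is inconclusive at n = 70; it does NOT by itself certify R(9, 9) > 70.

E[X] = 4064595535/2147483648 ≈ 1.892725; E[X] ≥ 1; first-moment method inconclusive here.


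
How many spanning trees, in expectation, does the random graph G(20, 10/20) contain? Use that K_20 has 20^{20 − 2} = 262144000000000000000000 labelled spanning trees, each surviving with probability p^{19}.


K_20 has 20^{20 − 2} = 262144000000000000000000 labelled spanning trees.
For each such spanning tree H, let X_H = 1 if all 19 edges of H are present in G. Then P[X_H = 1] = p^{19} = (1/2)^{19} = 1/524288.
Summing the indicators: E[X] = Σ_H E[X_H] = 262144000000000000000000 · p^{19} = 262144000000000000000000 · 1/524288 = 500000000000000000.
Numerically: E[X] ≈ 5e+17.

E[X] = 262144000000000000000000 · (1/2)^{19} = 500000000000000000 ≈ 5e+17.


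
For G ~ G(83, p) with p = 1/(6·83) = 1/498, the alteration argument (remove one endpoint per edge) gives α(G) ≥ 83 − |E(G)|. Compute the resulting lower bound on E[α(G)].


E[|E(G)|] = C(83, 2)·p = 3403 · (1/498) = 41/6.
E[α(G)] ≥ n − E[|E(G)|] = 83 − 41/6 = 457/6.
Numerically: ≈ 76.166667.
(This is only a lower bound; the true E[α(G)] may be larger.)

E[α(G)] ≥ 457/6 ≈ 76.166667.


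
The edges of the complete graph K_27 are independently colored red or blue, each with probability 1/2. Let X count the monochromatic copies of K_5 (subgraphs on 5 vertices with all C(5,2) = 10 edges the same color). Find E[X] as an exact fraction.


Let X = Σ_S X_S over the C(27, 5) = 80730 subsets S of size 5, where X_S = 1 if the K_5 on S is monochromatic.
For a fixed S, the K_5 on S has C(5, 2) = 10 edges. P[all 10 edges red] = (1/2)^10, and likewise for blue, so P[monochromatic] = 2·(1/2)^10 = 2^{1 − 10} = 1/512.
Summing: E[X] = C(27, 5) · 2^{1 − 10} = 80730 · 1/512 = 40365/256.
Numerically: E[X] ≈ 157.6758.

E[X] = C(27,5)·2^(1−C(5,2)) = 40365/256 ≈ 157.6758.


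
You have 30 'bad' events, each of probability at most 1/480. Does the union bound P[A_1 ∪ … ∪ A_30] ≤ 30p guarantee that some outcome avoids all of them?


Union bound: P[∪_{i=1}^{30} A_i] ≤ Σ_i P[A_i] ≤ 30·p = 30·(1/480) = 1/16.
Numerically: 1/16 ≈ 0.06250.
Is 1/16 < 1? YES.
Since P[∪ A_i] ≤ 1/16 < 1, the complement has P[∩ A_i^c] ≥ 1 − 1/16 = 15/16 > 0, so some outcome avoids every A_i.

30·p = 1/16 ≈ 0.06250; existence CERTIFIED by the union bound.


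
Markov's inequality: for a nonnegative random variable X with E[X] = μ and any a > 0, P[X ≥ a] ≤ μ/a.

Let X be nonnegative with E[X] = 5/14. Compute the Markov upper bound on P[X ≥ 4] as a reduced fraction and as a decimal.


μ = E[X] = 5/14, a = 4.
Markov: P[X ≥ 4] ≤ μ/a = (5/14)/4 = 5/56.
Numerically: ≈ 0.0893.
(Since a = 4 > μ = 0.3571, the bound 5/56 is < 1 and informative.)

P[X ≥ 4] ≤ 5/56 ≈ 0.0893.


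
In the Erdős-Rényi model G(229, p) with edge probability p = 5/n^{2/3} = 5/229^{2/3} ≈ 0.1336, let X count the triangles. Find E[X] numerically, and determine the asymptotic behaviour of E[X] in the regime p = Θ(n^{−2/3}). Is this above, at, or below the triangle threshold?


Number of potential triangles: C(229, 3) = 1975354.
Each occurs with probability p³ ≈ (0.1336)³ ≈ 2.383631e-03.
By linearity: E[X] = C(229, 3)·p³ ≈ 1975354 · 2.383631e-03 ≈ 4708.5153.
Since α = 2/3 < 1, p = c/n^{2/3} ≫ 1/n is above the triangle threshold p ~ 1/n. Asymptotically E[X] ~ (c³/6)·n^{3(1−α)} = (5³/6)·n^{1} → ∞; triangles are abundant w.h.p.

E[X] ≈ 4708.5153; in regime p = Θ(1/n^{2/3}) E[X] diverges (above the triangle threshold p ~ 1/n).


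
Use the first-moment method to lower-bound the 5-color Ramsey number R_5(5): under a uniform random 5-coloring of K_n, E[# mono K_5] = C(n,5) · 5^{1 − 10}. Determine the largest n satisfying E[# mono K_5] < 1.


We need C(n, 5) · 5^{1 − 10} < 1, i.e. C(n, 5) < 5^{10 − 1} = 1953125.
Check values of n near the boundary:
  n = 45: C(45, 5) = 1221759; 1221759 < 1953125? YES
  n = 46: C(46, 5) = 1370754; 1370754 < 1953125? YES
  n = 47: C(47, 5) = 1533939; 1533939 < 1953125? YES
  n = 48: C(48, 5) = 1712304; 1712304 < 1953125? YES
  n = 49: C(49, 5) = 1906884; 1906884 < 1953125? YES
  n = 50: C(50, 5) = 2118760; 2118760 < 1953125? NO
  n = 51: C(51, 5) = 2349060; 2349060 < 1953125? NO
The largest n with C(n, 5) < 1953125 is n = 49 (where E[X] = 1906884/1953125 ≈ 0.976325). Hence R_5(5) > 49, i.e. R_5(5) ≥ 50.

Largest n = 49; hence R_5(5) > 49.


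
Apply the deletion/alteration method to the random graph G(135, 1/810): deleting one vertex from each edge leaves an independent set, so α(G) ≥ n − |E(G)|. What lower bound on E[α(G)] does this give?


E[|E(G)|] = C(135, 2)·p = 9045 · (1/810) = 67/6.
E[α(G)] ≥ n − E[|E(G)|] = 135 − 67/6 = 743/6.
Numerically: ≈ 123.833333.
(This is only a lower bound; the true E[α(G)] may be larger.)

E[α(G)] ≥ 743/6 ≈ 123.833333.


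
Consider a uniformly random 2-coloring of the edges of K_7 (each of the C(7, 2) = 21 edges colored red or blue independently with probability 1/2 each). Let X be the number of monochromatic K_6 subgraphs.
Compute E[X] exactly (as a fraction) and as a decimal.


Let X = Σ_S X_S over the C(7, 6) = 7 subsets S of size 6, where X_S = 1 if the K_6 on S is monochromatic.
For a fixed S, the K_6 on S has C(6, 2) = 15 edges. P[all 15 edges red] = (1/2)^15, and likewise for blue, so P[monochromatic] = 2·(1/2)^15 = 2^{1 − 15} = 1/16384.
By linearity of expectation: E[X] = C(7, 6) · 2^{1 − 15} = 7 · 1/16384 = 7/16384.
Numerically: E[X] ≈ 0.00043.

E[X] = C(7,6)·2^(1−C(6,2)) = 7/16384 ≈ 0.00043.


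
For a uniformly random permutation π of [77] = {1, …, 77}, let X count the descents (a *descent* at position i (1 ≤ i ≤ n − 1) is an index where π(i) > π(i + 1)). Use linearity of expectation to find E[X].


Write X = Σ X_I over i = 1, …, 76, with X_I the indicator of one descent.
There are 76 indicators.
For each fixed i, the pair (π(i), π(i+1)) is a uniformly random ordered pair of distinct values from {1, …, 77}; by symmetry P[π(i) > π(i+1)] = 1/2.
By linearity: E[X] = 76 · (1/2) = (77 − 1) · (1/2) = 38 ≈ 38.00000.

E[X] = 38 = 38.00000.


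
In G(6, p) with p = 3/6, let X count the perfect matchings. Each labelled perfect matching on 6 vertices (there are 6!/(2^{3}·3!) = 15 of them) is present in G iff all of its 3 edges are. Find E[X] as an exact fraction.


K_6 has 6!/(2^{3}·3!) = 15 labelled perfect matchings.
For each such perfect matching H, let X_H = 1 if all 3 edges of H are present in G. Then P[X_H = 1] = p^{3} = (1/2)^{3} = 1/8.
By linearity of expectation: E[X] = Σ_H E[X_H] = 15 · p^{3} = 15 · 1/8 = 15/8.
Numerically: E[X] ≈ 1.875.

E[X] = 15 · (1/2)^{3} = 15/8 ≈ 1.875.


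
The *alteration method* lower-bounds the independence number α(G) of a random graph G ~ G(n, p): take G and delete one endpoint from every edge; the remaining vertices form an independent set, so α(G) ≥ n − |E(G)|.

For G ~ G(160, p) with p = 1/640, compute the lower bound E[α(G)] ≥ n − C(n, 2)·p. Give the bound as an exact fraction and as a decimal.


E[|E(G)|] = C(160, 2)·p = 12720 · (1/640) = 159/8.
E[α(G)] ≥ n − E[|E(G)|] = 160 − 159/8 = 1121/8.
Numerically: ≈ 140.125.
(This is only a lower bound; the true E[α(G)] may be larger.)

E[α(G)] ≥ 1121/8 ≈ 140.125.


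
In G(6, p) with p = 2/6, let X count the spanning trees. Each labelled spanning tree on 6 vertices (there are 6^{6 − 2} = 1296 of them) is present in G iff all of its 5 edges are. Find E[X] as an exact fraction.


K_6 has 6^{6 − 2} = 1296 labelled spanning trees.
For each such spanning tree H, let X_H = 1 if all 5 edges of H are present in G. Then P[X_H = 1] = p^{5} = (1/3)^{5} = 1/243.
By linearity: E[X] = Σ_H E[X_H] = 1296 · p^{5} = 1296 · 1/243 = 16/3.
Numerically: E[X] ≈ 5.3333.

E[X] = 1296 · (1/3)^{5} = 16/3 ≈ 5.3333.


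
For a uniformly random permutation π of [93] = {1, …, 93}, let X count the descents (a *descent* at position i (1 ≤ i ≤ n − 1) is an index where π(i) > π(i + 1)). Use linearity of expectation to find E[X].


Write X = Σ X_I over i = 1, …, 92, with X_I the indicator of one descent.
There are 92 indicators.
For each fixed i, the pair (π(i), π(i+1)) is a uniformly random ordered pair of distinct values from {1, …, 93}; by symmetry P[π(i) > π(i+1)] = 1/2.
By linearity: E[X] = 92 · (1/2) = (93 − 1) · (1/2) = 46 ≈ 46.0000.

E[X] = 46 = 46.0000.


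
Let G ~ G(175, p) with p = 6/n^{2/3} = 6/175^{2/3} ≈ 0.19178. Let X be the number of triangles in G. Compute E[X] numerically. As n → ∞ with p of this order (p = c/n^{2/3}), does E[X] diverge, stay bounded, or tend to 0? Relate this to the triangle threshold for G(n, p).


Number of potential triangles: C(175, 3) = 877975.
Each occurs with probability p³ ≈ (0.19178)³ ≈ 7.0530612e-03.
By linearity: E[X] = C(175, 3)·p³ ≈ 877975 · 7.0530612e-03 ≈ 6192.41143.
Since α = 2/3 < 1, p = c/n^{2/3} ≫ 1/n is above the triangle threshold p ~ 1/n. Asymptotically E[X] ~ (c³/6)·n^{3(1−α)} = (6³/6)·n^{1} → ∞; triangles are abundant w.h.p.

E[X] ≈ 6192.41143; in regime p = Θ(1/n^{2/3}) E[X] diverges (above the triangle threshold p ~ 1/n).


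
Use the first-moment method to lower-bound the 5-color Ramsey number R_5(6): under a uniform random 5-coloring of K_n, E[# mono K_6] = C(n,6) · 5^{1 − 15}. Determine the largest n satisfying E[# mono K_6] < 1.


We need C(n, 6) · 5^{1 − 15} < 1, i.e. C(n, 6) < 5^{15 − 1} = 6103515625.
Check values of n near the boundary:
  n = 126: C(126, 6) = 4925156775; 4925156775 < 6103515625? YES
  n = 127: C(127, 6) = 5169379425; 5169379425 < 6103515625? YES
  n = 128: C(128, 6) = 5423611200; 5423611200 < 6103515625? YES
  n = 129: C(129, 6) = 5688177600; 5688177600 < 6103515625? YES
  n = 130: C(130, 6) = 5963412000; 5963412000 < 6103515625? YES
  n = 131: C(131, 6) = 6249655776; 6249655776 < 6103515625? NO
  n = 132: C(132, 6) = 6547258432; 6547258432 < 6103515625? NO
The largest n with C(n, 6) < 6103515625 is n = 130 (where E[X] = 47707296/48828125 ≈ 0.9770454). Hence R_5(6) > 130, i.e. R_5(6) ≥ 131.

Largest n = 130; hence R_5(6) > 130.


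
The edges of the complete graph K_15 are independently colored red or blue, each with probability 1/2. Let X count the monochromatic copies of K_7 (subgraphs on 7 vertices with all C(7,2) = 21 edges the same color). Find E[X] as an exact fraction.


Let X = Σ_S X_S over the C(15, 7) = 6435 subsets S of size 7, where X_S = 1 if the K_7 on S is monochromatic.
For a fixed S, the K_7 on S has C(7, 2) = 21 edges. P[all 21 edges red] = (1/2)^21, and likewise for blue, so P[monochromatic] = 2·(1/2)^21 = 2^{1 − 21} = 1/1048576.
By linearity: E[X] = C(15, 7) · 2^{1 − 21} = 6435 · 1/1048576 = 6435/1048576.
Numerically: E[X] ≈ 0.0061.

E[X] = C(15,7)·2^(1−C(7,2)) = 6435/1048576 ≈ 0.0061.


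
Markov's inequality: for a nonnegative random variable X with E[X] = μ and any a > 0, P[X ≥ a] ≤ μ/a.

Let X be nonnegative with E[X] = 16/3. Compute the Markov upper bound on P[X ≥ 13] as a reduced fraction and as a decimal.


μ = E[X] = 16/3, a = 13.
Markov: P[X ≥ 13] ≤ μ/a = (16/3)/13 = 16/39.
Numerically: ≈ 0.4103.
(Since a = 13 > μ = 5.3333, the bound 16/39 is < 1 and informative.)

P[X ≥ 13] ≤ 16/39 ≈ 0.4103.


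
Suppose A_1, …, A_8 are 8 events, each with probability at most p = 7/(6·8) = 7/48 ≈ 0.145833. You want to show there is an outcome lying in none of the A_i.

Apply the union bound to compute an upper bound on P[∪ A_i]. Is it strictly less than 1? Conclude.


Union bound: P[∪_{i=1}^{8} A_i] ≤ Σ_i P[A_i] ≤ 8·p = 8·(7/48) = 7/6.
Numerically: 7/6 ≈ 1.166667.
Is 7/6 < 1? NO.
Since the bound 7/6 is ≥ 1, the union bound is uninformative here; it does NOT by itself certify existence.

8·p = 7/6 ≈ 1.166667; existence NOT certified by the union bound.


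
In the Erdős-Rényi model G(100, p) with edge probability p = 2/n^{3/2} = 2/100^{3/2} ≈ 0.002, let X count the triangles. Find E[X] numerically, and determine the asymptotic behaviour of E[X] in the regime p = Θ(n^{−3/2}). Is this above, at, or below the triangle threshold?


Number of potential triangles: C(100, 3) = 161700.
Each occurs with probability p³ ≈ (0.002)³ ≈ 8.000000e-09.
By linearity: E[X] = C(100, 3)·p³ ≈ 161700 · 8.000000e-09 ≈ 0.0013.
Since α = 3/2 > 1, p = c/n^{3/2} = o(1/n) is below the triangle threshold p ~ 1/n. Asymptotically E[X] ~ (c³/6)·n^{3(1−α)} = (2³/6)·n^{-1.5} → 0, so by Markov's inequality G has no triangles w.h.p.

E[X] ≈ 0.0013; in regime p = Θ(1/n^{3/2}) E[X] tends to 0 (below the triangle threshold p ~ 1/n).


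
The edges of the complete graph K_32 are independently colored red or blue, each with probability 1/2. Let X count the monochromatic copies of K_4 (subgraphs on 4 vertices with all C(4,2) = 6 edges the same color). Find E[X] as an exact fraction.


Let X = Σ_S X_S over the C(32, 4) = 35960 subsets S of size 4, where X_S = 1 if the K_4 on S is monochromatic.
For a fixed S, the K_4 on S has C(4, 2) = 6 edges. P[all 6 edges red] = (1/2)^6, and likewise for blue, so P[monochromatic] = 2·(1/2)^6 = 2^{1 − 6} = 1/32.
By linearity: E[X] = C(32, 4) · 2^{1 − 6} = 35960 · 1/32 = 4495/4.
Numerically: E[X] ≈ 1123.75000.

E[X] = C(32,4)·2^(1−C(4,2)) = 4495/4 ≈ 1123.75000.
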